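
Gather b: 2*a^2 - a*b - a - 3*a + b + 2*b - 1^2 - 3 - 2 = 2*a^2 - 4*a + b*(3 - a) - 6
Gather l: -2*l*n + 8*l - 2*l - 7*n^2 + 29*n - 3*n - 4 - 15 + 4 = l*(6 - 2*n) - 7*n^2 + 26*n - 15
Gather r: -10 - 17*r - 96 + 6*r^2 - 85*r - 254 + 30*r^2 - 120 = 36*r^2 - 102*r - 480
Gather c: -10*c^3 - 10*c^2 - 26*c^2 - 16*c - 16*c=-10*c^3 - 36*c^2 - 32*c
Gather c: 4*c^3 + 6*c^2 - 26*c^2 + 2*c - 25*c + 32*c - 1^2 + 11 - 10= 4*c^3 - 20*c^2 + 9*c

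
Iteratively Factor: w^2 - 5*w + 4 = (w - 4)*(w - 1)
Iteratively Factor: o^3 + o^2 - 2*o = (o + 2)*(o^2 - o) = (o - 1)*(o + 2)*(o)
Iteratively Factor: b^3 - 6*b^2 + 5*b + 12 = (b - 3)*(b^2 - 3*b - 4) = (b - 4)*(b - 3)*(b + 1)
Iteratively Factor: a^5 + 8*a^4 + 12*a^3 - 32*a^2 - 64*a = (a)*(a^4 + 8*a^3 + 12*a^2 - 32*a - 64) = a*(a + 4)*(a^3 + 4*a^2 - 4*a - 16) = a*(a + 4)^2*(a^2 - 4) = a*(a + 2)*(a + 4)^2*(a - 2)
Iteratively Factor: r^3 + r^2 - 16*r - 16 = (r + 4)*(r^2 - 3*r - 4) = (r - 4)*(r + 4)*(r + 1)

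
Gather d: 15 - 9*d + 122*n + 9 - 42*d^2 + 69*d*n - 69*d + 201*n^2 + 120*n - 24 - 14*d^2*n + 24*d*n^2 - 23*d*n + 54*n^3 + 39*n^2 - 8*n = d^2*(-14*n - 42) + d*(24*n^2 + 46*n - 78) + 54*n^3 + 240*n^2 + 234*n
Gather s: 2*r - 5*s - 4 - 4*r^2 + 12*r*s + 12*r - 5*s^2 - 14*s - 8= -4*r^2 + 14*r - 5*s^2 + s*(12*r - 19) - 12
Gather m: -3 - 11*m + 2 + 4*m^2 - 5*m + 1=4*m^2 - 16*m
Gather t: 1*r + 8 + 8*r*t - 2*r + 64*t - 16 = -r + t*(8*r + 64) - 8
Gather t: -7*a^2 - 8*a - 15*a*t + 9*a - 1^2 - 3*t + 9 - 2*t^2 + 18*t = -7*a^2 + a - 2*t^2 + t*(15 - 15*a) + 8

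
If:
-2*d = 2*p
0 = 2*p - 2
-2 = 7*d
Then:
No Solution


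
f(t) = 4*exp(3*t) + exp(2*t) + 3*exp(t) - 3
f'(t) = 12*exp(3*t) + 2*exp(2*t) + 3*exp(t)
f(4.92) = 10305178.30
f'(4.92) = 30895952.16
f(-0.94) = -1.44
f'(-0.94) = 2.19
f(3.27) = 73628.17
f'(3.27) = 220043.35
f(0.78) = 49.83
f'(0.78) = 140.64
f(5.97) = 240189221.88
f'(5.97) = 720412048.92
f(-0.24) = 1.93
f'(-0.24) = 9.44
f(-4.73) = -2.97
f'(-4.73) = 0.03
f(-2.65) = -2.78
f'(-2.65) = 0.23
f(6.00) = 262803838.63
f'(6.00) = 788246349.52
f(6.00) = 262803838.63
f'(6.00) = 788246349.52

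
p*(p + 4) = p^2 + 4*p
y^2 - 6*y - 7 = (y - 7)*(y + 1)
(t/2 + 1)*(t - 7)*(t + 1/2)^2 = t^4/2 - 2*t^3 - 75*t^2/8 - 61*t/8 - 7/4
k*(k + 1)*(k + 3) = k^3 + 4*k^2 + 3*k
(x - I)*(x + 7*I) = x^2 + 6*I*x + 7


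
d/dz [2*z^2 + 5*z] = 4*z + 5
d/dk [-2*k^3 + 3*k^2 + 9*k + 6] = -6*k^2 + 6*k + 9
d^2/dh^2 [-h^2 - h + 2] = -2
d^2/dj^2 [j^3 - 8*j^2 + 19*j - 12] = 6*j - 16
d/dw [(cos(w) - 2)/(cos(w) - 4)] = 2*sin(w)/(cos(w) - 4)^2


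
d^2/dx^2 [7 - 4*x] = 0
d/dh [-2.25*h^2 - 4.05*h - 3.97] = -4.5*h - 4.05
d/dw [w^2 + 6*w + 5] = 2*w + 6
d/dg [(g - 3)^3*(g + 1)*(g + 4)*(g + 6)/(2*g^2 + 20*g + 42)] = (2*g^7 + 28*g^6 + 65*g^5 - 471*g^4 - 1716*g^3 + 1782*g^2 + 9153*g + 405)/(g^4 + 20*g^3 + 142*g^2 + 420*g + 441)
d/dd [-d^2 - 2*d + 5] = -2*d - 2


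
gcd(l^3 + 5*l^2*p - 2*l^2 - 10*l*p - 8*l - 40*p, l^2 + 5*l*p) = l + 5*p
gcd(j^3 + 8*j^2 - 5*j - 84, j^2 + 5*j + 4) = j + 4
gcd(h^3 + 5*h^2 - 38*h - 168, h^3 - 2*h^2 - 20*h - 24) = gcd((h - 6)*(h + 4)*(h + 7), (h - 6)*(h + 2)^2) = h - 6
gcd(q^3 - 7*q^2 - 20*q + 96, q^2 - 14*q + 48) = q - 8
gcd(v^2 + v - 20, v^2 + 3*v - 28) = v - 4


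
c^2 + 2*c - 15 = (c - 3)*(c + 5)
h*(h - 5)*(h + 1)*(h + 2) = h^4 - 2*h^3 - 13*h^2 - 10*h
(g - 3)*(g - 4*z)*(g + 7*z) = g^3 + 3*g^2*z - 3*g^2 - 28*g*z^2 - 9*g*z + 84*z^2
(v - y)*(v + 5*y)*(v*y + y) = v^3*y + 4*v^2*y^2 + v^2*y - 5*v*y^3 + 4*v*y^2 - 5*y^3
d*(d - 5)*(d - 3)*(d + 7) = d^4 - d^3 - 41*d^2 + 105*d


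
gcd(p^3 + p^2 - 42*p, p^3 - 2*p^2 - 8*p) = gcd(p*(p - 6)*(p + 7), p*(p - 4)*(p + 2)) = p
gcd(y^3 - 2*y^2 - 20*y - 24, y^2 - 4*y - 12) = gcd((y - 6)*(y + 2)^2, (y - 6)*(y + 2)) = y^2 - 4*y - 12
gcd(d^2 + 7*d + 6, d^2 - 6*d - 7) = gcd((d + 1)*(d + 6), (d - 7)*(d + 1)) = d + 1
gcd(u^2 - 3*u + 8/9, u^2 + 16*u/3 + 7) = 1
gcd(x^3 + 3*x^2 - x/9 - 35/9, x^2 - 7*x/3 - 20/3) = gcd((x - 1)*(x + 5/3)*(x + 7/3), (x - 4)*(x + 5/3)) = x + 5/3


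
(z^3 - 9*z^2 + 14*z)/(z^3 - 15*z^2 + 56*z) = (z - 2)/(z - 8)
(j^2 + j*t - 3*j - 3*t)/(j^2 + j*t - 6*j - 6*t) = (j - 3)/(j - 6)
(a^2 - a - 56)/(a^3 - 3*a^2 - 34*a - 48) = (a + 7)/(a^2 + 5*a + 6)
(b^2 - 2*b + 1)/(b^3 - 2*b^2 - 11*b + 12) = (b - 1)/(b^2 - b - 12)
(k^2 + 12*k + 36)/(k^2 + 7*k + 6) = (k + 6)/(k + 1)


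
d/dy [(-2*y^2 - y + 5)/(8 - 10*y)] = (10*y^2 - 16*y + 21)/(2*(25*y^2 - 40*y + 16))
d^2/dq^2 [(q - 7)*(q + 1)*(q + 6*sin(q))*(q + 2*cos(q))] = -6*q^3*sin(q) - 2*q^3*cos(q) + 24*q^2*sin(q) - 24*q^2*sin(2*q) + 48*q^2*cos(q) + 12*q^2 + 126*q*sin(q) + 144*q*sin(2*q) - 118*q*cos(q) + 48*q*cos(2*q) - 36*q - 44*sin(q) + 180*sin(2*q) - 108*cos(q) - 144*cos(2*q) - 14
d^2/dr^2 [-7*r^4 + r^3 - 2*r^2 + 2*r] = -84*r^2 + 6*r - 4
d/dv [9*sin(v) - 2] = 9*cos(v)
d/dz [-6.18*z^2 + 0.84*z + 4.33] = 0.84 - 12.36*z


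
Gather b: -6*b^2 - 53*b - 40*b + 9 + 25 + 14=-6*b^2 - 93*b + 48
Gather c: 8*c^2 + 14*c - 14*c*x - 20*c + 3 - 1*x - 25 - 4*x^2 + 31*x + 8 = 8*c^2 + c*(-14*x - 6) - 4*x^2 + 30*x - 14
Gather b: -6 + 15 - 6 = 3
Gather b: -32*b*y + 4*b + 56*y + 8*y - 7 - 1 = b*(4 - 32*y) + 64*y - 8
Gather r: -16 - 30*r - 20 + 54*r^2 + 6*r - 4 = 54*r^2 - 24*r - 40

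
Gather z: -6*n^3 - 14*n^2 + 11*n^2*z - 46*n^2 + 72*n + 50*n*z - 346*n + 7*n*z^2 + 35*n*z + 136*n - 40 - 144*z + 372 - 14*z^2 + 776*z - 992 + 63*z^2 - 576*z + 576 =-6*n^3 - 60*n^2 - 138*n + z^2*(7*n + 49) + z*(11*n^2 + 85*n + 56) - 84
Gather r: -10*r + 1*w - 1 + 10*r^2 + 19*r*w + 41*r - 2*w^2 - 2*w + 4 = 10*r^2 + r*(19*w + 31) - 2*w^2 - w + 3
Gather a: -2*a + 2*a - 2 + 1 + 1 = 0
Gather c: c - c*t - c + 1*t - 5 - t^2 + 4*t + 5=-c*t - t^2 + 5*t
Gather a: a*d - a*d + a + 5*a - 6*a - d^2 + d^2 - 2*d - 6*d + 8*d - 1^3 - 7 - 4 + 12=0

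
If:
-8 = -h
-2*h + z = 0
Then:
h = 8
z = 16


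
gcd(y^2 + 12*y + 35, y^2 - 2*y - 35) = y + 5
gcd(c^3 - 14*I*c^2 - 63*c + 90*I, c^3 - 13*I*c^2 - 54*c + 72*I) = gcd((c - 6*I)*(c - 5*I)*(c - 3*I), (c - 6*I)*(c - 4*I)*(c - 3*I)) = c^2 - 9*I*c - 18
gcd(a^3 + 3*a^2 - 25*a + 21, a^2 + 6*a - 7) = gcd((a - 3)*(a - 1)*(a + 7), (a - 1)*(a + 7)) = a^2 + 6*a - 7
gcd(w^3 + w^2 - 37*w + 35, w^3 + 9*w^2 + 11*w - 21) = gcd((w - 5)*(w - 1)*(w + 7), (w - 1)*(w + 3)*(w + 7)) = w^2 + 6*w - 7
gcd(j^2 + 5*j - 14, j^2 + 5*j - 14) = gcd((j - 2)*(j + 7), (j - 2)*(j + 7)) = j^2 + 5*j - 14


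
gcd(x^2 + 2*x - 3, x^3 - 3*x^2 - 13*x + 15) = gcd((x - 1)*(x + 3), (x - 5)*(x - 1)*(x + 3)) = x^2 + 2*x - 3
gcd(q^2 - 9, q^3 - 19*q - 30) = q + 3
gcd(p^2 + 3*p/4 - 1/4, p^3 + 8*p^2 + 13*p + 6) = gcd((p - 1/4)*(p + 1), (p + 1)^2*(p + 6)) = p + 1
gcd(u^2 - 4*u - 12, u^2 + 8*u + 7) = 1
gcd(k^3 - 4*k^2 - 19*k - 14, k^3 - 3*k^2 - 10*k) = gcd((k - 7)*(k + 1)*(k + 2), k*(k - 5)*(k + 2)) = k + 2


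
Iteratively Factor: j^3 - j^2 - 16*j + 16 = (j + 4)*(j^2 - 5*j + 4) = (j - 1)*(j + 4)*(j - 4)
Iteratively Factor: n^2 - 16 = (n - 4)*(n + 4)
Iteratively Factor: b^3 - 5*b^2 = (b - 5)*(b^2) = b*(b - 5)*(b)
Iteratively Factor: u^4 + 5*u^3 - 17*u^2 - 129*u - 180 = (u + 3)*(u^3 + 2*u^2 - 23*u - 60) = (u - 5)*(u + 3)*(u^2 + 7*u + 12) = (u - 5)*(u + 3)^2*(u + 4)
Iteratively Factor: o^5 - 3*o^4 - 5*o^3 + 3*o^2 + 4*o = (o)*(o^4 - 3*o^3 - 5*o^2 + 3*o + 4) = o*(o + 1)*(o^3 - 4*o^2 - o + 4) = o*(o - 1)*(o + 1)*(o^2 - 3*o - 4) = o*(o - 1)*(o + 1)^2*(o - 4)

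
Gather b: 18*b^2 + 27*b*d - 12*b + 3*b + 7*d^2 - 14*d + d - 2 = 18*b^2 + b*(27*d - 9) + 7*d^2 - 13*d - 2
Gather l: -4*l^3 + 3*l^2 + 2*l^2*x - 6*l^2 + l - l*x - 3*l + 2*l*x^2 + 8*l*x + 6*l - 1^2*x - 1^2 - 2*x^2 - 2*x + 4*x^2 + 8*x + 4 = -4*l^3 + l^2*(2*x - 3) + l*(2*x^2 + 7*x + 4) + 2*x^2 + 5*x + 3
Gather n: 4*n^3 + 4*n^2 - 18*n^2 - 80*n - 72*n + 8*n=4*n^3 - 14*n^2 - 144*n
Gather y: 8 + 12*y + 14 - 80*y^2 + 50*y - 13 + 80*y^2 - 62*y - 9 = 0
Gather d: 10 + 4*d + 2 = 4*d + 12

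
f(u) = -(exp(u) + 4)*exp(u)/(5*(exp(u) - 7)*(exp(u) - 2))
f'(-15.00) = 0.00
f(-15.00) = 0.00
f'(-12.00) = 0.00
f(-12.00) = 0.00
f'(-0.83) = -0.05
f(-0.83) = -0.04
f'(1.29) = 0.33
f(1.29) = 1.01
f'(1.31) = 0.44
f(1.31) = 1.02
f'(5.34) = 0.01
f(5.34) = -0.21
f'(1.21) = -0.10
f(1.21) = 1.00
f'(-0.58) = -0.09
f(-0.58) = -0.06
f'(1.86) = 59.42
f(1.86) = 5.25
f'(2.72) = 0.66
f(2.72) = -0.54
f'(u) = -(exp(u) + 4)*exp(u)/(5*(exp(u) - 7)*(exp(u) - 2)) - exp(2*u)/(5*(exp(u) - 7)*(exp(u) - 2)) + (exp(u) + 4)*exp(2*u)/(5*(exp(u) - 7)*(exp(u) - 2)^2) + (exp(u) + 4)*exp(2*u)/(5*(exp(u) - 7)^2*(exp(u) - 2)) = (13*exp(2*u) - 28*exp(u) - 56)*exp(u)/(5*(exp(4*u) - 18*exp(3*u) + 109*exp(2*u) - 252*exp(u) + 196))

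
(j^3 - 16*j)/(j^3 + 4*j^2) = (j - 4)/j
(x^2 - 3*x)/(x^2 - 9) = x/(x + 3)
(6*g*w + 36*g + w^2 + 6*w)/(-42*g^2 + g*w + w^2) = (6*g*w + 36*g + w^2 + 6*w)/(-42*g^2 + g*w + w^2)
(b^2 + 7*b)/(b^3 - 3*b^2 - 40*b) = (b + 7)/(b^2 - 3*b - 40)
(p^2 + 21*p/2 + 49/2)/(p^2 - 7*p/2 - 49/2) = (p + 7)/(p - 7)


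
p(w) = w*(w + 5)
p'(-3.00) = -1.00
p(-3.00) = -6.00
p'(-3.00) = -1.00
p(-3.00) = -6.00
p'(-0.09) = 4.82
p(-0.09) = -0.44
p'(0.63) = 6.26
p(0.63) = 3.55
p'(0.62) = 6.24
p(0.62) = 3.48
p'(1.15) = 7.30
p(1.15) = 7.07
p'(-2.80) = -0.60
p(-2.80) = -6.16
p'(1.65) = 8.30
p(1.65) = 10.97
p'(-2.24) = 0.52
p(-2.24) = -6.18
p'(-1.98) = 1.04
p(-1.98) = -5.98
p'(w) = 2*w + 5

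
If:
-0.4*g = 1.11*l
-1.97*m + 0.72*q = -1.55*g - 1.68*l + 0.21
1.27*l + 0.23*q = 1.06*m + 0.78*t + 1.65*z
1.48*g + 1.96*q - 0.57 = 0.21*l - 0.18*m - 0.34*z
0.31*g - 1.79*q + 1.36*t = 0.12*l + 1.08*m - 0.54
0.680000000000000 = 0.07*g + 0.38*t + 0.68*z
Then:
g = -1.89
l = 0.68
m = -0.34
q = 1.84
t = 2.24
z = -0.06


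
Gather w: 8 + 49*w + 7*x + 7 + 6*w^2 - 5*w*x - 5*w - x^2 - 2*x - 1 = 6*w^2 + w*(44 - 5*x) - x^2 + 5*x + 14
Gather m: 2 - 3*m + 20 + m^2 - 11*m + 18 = m^2 - 14*m + 40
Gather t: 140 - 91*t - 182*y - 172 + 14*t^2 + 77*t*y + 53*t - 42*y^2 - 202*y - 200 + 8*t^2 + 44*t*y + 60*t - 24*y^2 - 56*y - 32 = 22*t^2 + t*(121*y + 22) - 66*y^2 - 440*y - 264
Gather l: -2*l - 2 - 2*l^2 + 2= -2*l^2 - 2*l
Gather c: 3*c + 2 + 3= 3*c + 5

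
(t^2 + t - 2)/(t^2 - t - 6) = (t - 1)/(t - 3)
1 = 1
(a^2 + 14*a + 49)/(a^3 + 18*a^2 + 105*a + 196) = 1/(a + 4)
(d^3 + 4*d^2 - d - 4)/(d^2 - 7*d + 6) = (d^2 + 5*d + 4)/(d - 6)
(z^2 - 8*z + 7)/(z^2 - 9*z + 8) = (z - 7)/(z - 8)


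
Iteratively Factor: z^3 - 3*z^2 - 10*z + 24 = (z + 3)*(z^2 - 6*z + 8) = (z - 2)*(z + 3)*(z - 4)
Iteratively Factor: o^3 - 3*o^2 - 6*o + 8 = (o - 4)*(o^2 + o - 2) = (o - 4)*(o - 1)*(o + 2)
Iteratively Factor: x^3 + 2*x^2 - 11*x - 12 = (x + 4)*(x^2 - 2*x - 3) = (x + 1)*(x + 4)*(x - 3)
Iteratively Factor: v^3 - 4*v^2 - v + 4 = (v + 1)*(v^2 - 5*v + 4) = (v - 1)*(v + 1)*(v - 4)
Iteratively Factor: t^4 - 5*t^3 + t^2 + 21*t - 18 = (t + 2)*(t^3 - 7*t^2 + 15*t - 9) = (t - 1)*(t + 2)*(t^2 - 6*t + 9) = (t - 3)*(t - 1)*(t + 2)*(t - 3)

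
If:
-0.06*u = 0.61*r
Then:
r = -0.0983606557377049*u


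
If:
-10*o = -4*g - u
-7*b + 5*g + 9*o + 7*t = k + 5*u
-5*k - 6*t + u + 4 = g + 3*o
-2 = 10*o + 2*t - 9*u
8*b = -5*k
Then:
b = 2710*u/243 - 365/243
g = 50/243 - 3269*u/486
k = 584/243 - 4336*u/243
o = 20/243 - 1259*u/486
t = 4241*u/243 - 343/243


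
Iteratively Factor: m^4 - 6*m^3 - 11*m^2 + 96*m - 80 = (m - 1)*(m^3 - 5*m^2 - 16*m + 80) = (m - 1)*(m + 4)*(m^2 - 9*m + 20) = (m - 5)*(m - 1)*(m + 4)*(m - 4)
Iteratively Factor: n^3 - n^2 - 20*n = (n)*(n^2 - n - 20) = n*(n - 5)*(n + 4)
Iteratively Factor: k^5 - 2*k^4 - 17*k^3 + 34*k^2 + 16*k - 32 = (k - 2)*(k^4 - 17*k^2 + 16) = (k - 4)*(k - 2)*(k^3 + 4*k^2 - k - 4) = (k - 4)*(k - 2)*(k - 1)*(k^2 + 5*k + 4) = (k - 4)*(k - 2)*(k - 1)*(k + 4)*(k + 1)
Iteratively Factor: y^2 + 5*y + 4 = (y + 4)*(y + 1)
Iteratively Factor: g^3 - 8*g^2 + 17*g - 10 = (g - 1)*(g^2 - 7*g + 10) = (g - 2)*(g - 1)*(g - 5)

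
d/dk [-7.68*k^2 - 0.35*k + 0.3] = -15.36*k - 0.35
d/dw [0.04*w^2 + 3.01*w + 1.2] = 0.08*w + 3.01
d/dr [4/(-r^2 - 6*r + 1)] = 8*(r + 3)/(r^2 + 6*r - 1)^2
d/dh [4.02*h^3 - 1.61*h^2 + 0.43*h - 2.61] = 12.06*h^2 - 3.22*h + 0.43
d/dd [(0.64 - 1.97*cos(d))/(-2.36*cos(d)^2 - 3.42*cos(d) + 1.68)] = (4.6492*cos(d)^2 - 3.0208*cos(d) + 1.1208)*sin(d)/(5.5696*cos(d)^4 + 16.1424*cos(d)^3 + 3.7668*cos(d)^2 - 11.4912*cos(d) + 2.8224)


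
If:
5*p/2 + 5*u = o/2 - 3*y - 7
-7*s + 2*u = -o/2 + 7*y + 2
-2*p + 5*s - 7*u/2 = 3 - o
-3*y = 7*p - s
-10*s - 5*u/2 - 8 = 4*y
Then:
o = 8556/9643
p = -52/9643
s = -4237/9643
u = -11844/9643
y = -1291/9643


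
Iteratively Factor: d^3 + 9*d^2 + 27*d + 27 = (d + 3)*(d^2 + 6*d + 9) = (d + 3)^2*(d + 3)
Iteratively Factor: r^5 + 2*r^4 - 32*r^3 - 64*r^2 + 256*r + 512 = (r - 4)*(r^4 + 6*r^3 - 8*r^2 - 96*r - 128) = (r - 4)^2*(r^3 + 10*r^2 + 32*r + 32) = (r - 4)^2*(r + 2)*(r^2 + 8*r + 16) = (r - 4)^2*(r + 2)*(r + 4)*(r + 4)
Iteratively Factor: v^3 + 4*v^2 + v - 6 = (v - 1)*(v^2 + 5*v + 6) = (v - 1)*(v + 2)*(v + 3)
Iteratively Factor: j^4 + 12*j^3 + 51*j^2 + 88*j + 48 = (j + 1)*(j^3 + 11*j^2 + 40*j + 48) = (j + 1)*(j + 4)*(j^2 + 7*j + 12) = (j + 1)*(j + 4)^2*(j + 3)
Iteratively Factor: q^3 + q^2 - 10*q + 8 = (q - 2)*(q^2 + 3*q - 4) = (q - 2)*(q - 1)*(q + 4)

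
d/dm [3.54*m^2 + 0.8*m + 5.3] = 7.08*m + 0.8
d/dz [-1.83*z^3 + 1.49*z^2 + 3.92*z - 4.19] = -5.49*z^2 + 2.98*z + 3.92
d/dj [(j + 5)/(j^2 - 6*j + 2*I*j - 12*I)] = (-j^2 - 10*j + 30 - 22*I)/(j^4 + j^3*(-12 + 4*I) + j^2*(32 - 48*I) + j*(48 + 144*I) - 144)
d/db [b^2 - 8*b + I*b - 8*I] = 2*b - 8 + I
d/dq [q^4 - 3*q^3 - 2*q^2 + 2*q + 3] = 4*q^3 - 9*q^2 - 4*q + 2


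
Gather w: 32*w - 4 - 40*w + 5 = 1 - 8*w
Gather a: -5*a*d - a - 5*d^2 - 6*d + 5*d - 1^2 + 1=a*(-5*d - 1) - 5*d^2 - d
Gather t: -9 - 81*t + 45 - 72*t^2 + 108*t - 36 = -72*t^2 + 27*t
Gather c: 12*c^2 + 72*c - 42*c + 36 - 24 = 12*c^2 + 30*c + 12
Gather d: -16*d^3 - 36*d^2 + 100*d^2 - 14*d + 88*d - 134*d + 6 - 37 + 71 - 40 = -16*d^3 + 64*d^2 - 60*d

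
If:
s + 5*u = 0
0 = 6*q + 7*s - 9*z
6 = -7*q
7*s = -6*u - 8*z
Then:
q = -6/7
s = 1440/3787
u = -288/3787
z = -1044/3787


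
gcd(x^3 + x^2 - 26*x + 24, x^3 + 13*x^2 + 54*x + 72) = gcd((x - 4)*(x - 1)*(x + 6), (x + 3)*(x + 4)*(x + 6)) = x + 6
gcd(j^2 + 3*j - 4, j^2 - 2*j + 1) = j - 1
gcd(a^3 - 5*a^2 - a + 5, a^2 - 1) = a^2 - 1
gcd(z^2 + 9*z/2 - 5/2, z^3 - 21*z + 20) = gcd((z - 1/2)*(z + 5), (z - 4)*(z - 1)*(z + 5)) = z + 5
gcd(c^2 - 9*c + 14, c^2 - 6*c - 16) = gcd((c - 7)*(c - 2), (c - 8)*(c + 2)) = 1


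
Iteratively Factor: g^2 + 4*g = (g + 4)*(g)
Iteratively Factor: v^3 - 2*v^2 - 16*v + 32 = (v - 2)*(v^2 - 16) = (v - 2)*(v + 4)*(v - 4)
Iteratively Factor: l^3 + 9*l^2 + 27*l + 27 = (l + 3)*(l^2 + 6*l + 9) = (l + 3)^2*(l + 3)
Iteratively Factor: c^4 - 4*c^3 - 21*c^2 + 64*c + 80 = (c - 4)*(c^3 - 21*c - 20) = (c - 4)*(c + 1)*(c^2 - c - 20) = (c - 4)*(c + 1)*(c + 4)*(c - 5)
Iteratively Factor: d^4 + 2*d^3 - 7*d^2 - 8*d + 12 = (d - 2)*(d^3 + 4*d^2 + d - 6) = (d - 2)*(d + 3)*(d^2 + d - 2) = (d - 2)*(d + 2)*(d + 3)*(d - 1)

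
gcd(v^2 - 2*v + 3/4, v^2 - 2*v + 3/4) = v^2 - 2*v + 3/4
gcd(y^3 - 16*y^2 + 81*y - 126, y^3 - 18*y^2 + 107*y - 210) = y^2 - 13*y + 42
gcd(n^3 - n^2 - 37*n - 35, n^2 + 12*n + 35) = n + 5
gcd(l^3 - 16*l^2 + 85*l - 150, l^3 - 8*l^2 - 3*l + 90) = l^2 - 11*l + 30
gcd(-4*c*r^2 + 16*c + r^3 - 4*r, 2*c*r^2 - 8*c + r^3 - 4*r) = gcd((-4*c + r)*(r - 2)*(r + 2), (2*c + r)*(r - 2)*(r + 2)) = r^2 - 4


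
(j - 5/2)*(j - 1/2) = j^2 - 3*j + 5/4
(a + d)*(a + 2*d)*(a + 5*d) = a^3 + 8*a^2*d + 17*a*d^2 + 10*d^3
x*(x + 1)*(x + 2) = x^3 + 3*x^2 + 2*x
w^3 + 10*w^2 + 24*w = w*(w + 4)*(w + 6)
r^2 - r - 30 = (r - 6)*(r + 5)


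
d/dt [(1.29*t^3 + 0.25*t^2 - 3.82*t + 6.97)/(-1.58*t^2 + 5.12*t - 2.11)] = (-2.0382*t^4 + 13.2096*t^3 - 12.9213*t^2 + 20.9702*t - 27.6262)/(2.4964*t^4 - 16.1792*t^3 + 32.882*t^2 - 21.6064*t + 4.4521)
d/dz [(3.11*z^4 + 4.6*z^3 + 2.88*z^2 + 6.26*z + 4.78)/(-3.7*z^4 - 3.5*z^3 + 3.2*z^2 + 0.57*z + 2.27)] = (6.13500000000001*z^6 + 41.216*z^5 + 99.6041*z^4 + 148.0468*z^3 + 63.1256*z^2 - 17.5168*z + 11.4856)/(13.69*z^8 + 25.9*z^7 - 11.43*z^6 - 26.618*z^5 - 10.548*z^4 - 12.242*z^3 + 14.8529*z^2 + 2.5878*z + 5.1529)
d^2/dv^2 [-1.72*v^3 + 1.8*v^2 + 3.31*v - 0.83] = 3.6 - 10.32*v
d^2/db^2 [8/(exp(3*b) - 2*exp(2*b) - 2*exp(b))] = 8*((-9*exp(2*b) + 8*exp(b) + 2)*(-exp(2*b) + 2*exp(b) + 2) - 2*(-3*exp(2*b) + 4*exp(b) + 2)^2)*exp(-b)/(-exp(2*b) + 2*exp(b) + 2)^3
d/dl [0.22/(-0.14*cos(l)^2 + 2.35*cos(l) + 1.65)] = (0.517 - 0.0616*cos(l))*sin(l)/(-0.14*cos(l)^2 + 2.35*cos(l) + 1.65)^2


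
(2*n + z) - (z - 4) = 2*n + 4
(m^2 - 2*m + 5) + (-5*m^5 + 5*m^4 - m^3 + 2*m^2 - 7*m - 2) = -5*m^5 + 5*m^4 - m^3 + 3*m^2 - 9*m + 3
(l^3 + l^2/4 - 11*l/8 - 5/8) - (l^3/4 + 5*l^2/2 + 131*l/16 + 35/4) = 3*l^3/4 - 9*l^2/4 - 153*l/16 - 75/8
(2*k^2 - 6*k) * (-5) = -10*k^2 + 30*k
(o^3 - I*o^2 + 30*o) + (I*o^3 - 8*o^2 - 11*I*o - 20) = o^3 + I*o^3 - 8*o^2 - I*o^2 + 30*o - 11*I*o - 20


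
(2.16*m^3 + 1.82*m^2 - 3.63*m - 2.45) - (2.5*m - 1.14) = 2.16*m^3 + 1.82*m^2 - 6.13*m - 1.31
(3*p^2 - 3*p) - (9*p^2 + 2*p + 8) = -6*p^2 - 5*p - 8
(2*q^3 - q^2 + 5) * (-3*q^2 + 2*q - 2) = -6*q^5 + 7*q^4 - 6*q^3 - 13*q^2 + 10*q - 10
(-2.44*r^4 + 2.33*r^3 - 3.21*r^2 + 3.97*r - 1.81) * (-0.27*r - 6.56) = 0.6588*r^5 + 15.3773*r^4 - 14.4181*r^3 + 19.9857*r^2 - 25.5545*r + 11.8736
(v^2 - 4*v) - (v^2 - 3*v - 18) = 18 - v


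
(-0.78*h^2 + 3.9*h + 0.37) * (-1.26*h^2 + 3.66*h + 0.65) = 0.9828*h^4 - 7.7688*h^3 + 13.3008*h^2 + 3.8892*h + 0.2405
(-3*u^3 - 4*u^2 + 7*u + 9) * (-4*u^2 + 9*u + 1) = 12*u^5 - 11*u^4 - 67*u^3 + 23*u^2 + 88*u + 9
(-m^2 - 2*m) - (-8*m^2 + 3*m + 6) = 7*m^2 - 5*m - 6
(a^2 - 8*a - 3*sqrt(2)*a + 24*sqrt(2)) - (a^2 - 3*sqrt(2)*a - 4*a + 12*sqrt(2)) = -4*a + 12*sqrt(2)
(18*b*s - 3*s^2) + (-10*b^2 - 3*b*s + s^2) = -10*b^2 + 15*b*s - 2*s^2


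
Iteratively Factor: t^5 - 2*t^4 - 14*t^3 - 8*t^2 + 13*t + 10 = (t + 1)*(t^4 - 3*t^3 - 11*t^2 + 3*t + 10) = (t - 5)*(t + 1)*(t^3 + 2*t^2 - t - 2) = (t - 5)*(t + 1)*(t + 2)*(t^2 - 1) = (t - 5)*(t + 1)^2*(t + 2)*(t - 1)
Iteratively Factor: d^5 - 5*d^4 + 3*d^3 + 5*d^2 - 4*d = (d - 4)*(d^4 - d^3 - d^2 + d) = (d - 4)*(d - 1)*(d^3 - d) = (d - 4)*(d - 1)^2*(d^2 + d) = d*(d - 4)*(d - 1)^2*(d + 1)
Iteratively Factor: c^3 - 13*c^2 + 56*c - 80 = (c - 5)*(c^2 - 8*c + 16) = (c - 5)*(c - 4)*(c - 4)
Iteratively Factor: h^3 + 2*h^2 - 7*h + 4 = (h + 4)*(h^2 - 2*h + 1) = (h - 1)*(h + 4)*(h - 1)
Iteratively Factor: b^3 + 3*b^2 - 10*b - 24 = (b - 3)*(b^2 + 6*b + 8) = (b - 3)*(b + 2)*(b + 4)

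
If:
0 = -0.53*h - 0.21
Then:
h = -0.40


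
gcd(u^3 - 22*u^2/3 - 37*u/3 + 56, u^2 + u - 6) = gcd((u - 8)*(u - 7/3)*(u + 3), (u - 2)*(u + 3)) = u + 3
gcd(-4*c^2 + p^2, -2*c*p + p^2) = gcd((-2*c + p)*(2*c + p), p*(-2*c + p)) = -2*c + p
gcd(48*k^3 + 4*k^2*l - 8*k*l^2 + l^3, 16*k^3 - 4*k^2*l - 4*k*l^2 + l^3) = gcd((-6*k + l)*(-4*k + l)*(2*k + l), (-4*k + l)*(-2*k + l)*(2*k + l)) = 8*k^2 + 2*k*l - l^2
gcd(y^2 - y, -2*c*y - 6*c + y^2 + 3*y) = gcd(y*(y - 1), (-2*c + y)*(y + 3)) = 1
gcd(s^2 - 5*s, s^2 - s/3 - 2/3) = 1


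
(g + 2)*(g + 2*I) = g^2 + 2*g + 2*I*g + 4*I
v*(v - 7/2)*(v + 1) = v^3 - 5*v^2/2 - 7*v/2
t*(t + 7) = t^2 + 7*t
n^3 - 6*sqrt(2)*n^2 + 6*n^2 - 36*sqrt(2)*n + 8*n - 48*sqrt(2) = (n + 2)*(n + 4)*(n - 6*sqrt(2))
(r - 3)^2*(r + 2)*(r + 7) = r^4 + 3*r^3 - 31*r^2 - 3*r + 126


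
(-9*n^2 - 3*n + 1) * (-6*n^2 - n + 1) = 54*n^4 + 27*n^3 - 12*n^2 - 4*n + 1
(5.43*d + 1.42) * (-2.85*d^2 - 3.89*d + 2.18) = -15.4755*d^3 - 25.1697*d^2 + 6.3136*d + 3.0956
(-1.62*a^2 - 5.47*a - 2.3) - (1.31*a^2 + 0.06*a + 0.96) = -2.93*a^2 - 5.53*a - 3.26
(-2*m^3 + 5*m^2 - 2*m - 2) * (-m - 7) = 2*m^4 + 9*m^3 - 33*m^2 + 16*m + 14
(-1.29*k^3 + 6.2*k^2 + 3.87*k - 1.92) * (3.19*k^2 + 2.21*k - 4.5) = -4.1151*k^5 + 16.9271*k^4 + 31.8523*k^3 - 25.4721*k^2 - 21.6582*k + 8.64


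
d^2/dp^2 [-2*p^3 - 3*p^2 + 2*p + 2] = -12*p - 6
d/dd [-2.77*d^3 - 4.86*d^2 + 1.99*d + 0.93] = -8.31*d^2 - 9.72*d + 1.99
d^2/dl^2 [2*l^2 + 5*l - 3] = 4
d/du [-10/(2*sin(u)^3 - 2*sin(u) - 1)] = -(20*cos(u) + 60*cos(3*u))/(sin(u) + sin(3*u) + 2)^2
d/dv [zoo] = 0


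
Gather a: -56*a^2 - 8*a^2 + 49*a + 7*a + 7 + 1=-64*a^2 + 56*a + 8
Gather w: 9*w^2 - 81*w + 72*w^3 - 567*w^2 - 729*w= 72*w^3 - 558*w^2 - 810*w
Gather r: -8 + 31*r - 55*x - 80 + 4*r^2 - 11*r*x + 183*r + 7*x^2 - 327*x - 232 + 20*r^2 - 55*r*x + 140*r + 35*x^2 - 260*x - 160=24*r^2 + r*(354 - 66*x) + 42*x^2 - 642*x - 480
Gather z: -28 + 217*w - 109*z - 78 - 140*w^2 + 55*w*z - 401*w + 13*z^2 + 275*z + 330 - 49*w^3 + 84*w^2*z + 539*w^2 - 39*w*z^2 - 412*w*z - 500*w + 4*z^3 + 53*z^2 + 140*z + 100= -49*w^3 + 399*w^2 - 684*w + 4*z^3 + z^2*(66 - 39*w) + z*(84*w^2 - 357*w + 306) + 324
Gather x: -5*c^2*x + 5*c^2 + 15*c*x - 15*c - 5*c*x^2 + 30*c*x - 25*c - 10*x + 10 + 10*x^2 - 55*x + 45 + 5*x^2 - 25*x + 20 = 5*c^2 - 40*c + x^2*(15 - 5*c) + x*(-5*c^2 + 45*c - 90) + 75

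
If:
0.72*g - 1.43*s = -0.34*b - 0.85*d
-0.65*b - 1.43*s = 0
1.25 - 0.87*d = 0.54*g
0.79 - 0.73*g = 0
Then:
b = -1.44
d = 0.77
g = 1.08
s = 0.66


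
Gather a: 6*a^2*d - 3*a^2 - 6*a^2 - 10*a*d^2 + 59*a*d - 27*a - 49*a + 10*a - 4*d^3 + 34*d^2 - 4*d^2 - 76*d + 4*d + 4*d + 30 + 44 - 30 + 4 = a^2*(6*d - 9) + a*(-10*d^2 + 59*d - 66) - 4*d^3 + 30*d^2 - 68*d + 48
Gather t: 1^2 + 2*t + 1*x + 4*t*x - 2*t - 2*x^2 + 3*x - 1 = 4*t*x - 2*x^2 + 4*x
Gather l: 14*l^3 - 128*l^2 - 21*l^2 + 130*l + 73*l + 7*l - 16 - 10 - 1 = 14*l^3 - 149*l^2 + 210*l - 27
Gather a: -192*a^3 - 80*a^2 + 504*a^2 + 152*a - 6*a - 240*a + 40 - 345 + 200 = -192*a^3 + 424*a^2 - 94*a - 105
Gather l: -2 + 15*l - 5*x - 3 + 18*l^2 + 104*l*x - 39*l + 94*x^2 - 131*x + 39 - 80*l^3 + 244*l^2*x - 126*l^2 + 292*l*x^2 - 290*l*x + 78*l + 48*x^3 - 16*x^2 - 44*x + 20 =-80*l^3 + l^2*(244*x - 108) + l*(292*x^2 - 186*x + 54) + 48*x^3 + 78*x^2 - 180*x + 54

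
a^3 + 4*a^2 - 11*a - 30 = (a - 3)*(a + 2)*(a + 5)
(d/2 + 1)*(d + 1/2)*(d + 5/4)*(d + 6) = d^4/2 + 39*d^3/8 + 213*d^2/16 + 13*d + 15/4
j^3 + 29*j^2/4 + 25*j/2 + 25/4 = (j + 1)*(j + 5/4)*(j + 5)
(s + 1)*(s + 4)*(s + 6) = s^3 + 11*s^2 + 34*s + 24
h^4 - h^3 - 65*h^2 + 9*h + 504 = (h - 8)*(h - 3)*(h + 3)*(h + 7)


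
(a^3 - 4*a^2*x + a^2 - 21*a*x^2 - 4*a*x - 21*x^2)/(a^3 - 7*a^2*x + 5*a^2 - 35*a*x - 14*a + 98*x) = (a^2 + 3*a*x + a + 3*x)/(a^2 + 5*a - 14)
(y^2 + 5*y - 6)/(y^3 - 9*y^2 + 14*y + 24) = (y^2 + 5*y - 6)/(y^3 - 9*y^2 + 14*y + 24)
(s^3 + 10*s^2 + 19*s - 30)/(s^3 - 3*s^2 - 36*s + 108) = (s^2 + 4*s - 5)/(s^2 - 9*s + 18)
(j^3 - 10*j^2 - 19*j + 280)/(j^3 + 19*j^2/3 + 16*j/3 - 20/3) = 3*(j^2 - 15*j + 56)/(3*j^2 + 4*j - 4)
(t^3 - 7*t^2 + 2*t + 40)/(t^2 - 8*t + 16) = (t^2 - 3*t - 10)/(t - 4)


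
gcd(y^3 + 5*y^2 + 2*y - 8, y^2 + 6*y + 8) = y^2 + 6*y + 8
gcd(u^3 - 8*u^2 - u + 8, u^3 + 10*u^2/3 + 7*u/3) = u + 1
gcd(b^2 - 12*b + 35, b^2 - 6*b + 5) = b - 5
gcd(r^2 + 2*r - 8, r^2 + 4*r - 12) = r - 2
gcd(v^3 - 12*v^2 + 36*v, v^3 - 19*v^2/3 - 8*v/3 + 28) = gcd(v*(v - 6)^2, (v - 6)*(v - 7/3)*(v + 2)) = v - 6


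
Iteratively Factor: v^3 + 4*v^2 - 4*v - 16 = (v + 4)*(v^2 - 4) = (v + 2)*(v + 4)*(v - 2)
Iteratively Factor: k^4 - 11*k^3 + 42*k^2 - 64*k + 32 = (k - 1)*(k^3 - 10*k^2 + 32*k - 32) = (k - 4)*(k - 1)*(k^2 - 6*k + 8) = (k - 4)*(k - 2)*(k - 1)*(k - 4)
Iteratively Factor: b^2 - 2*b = (b - 2)*(b)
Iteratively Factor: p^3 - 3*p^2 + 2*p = (p - 1)*(p^2 - 2*p) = p*(p - 1)*(p - 2)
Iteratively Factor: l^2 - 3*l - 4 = (l - 4)*(l + 1)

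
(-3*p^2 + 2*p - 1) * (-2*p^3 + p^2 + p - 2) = 6*p^5 - 7*p^4 + p^3 + 7*p^2 - 5*p + 2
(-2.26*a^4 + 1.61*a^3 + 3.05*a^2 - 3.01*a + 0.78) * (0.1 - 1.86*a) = 4.2036*a^5 - 3.2206*a^4 - 5.512*a^3 + 5.9036*a^2 - 1.7518*a + 0.078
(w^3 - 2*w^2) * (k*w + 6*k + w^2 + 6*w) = k*w^4 + 4*k*w^3 - 12*k*w^2 + w^5 + 4*w^4 - 12*w^3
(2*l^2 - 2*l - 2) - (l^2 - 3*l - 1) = l^2 + l - 1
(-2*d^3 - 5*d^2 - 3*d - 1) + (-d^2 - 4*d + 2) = -2*d^3 - 6*d^2 - 7*d + 1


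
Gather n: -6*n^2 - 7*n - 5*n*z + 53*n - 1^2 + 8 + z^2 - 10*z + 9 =-6*n^2 + n*(46 - 5*z) + z^2 - 10*z + 16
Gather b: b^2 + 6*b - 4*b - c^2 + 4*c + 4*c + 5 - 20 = b^2 + 2*b - c^2 + 8*c - 15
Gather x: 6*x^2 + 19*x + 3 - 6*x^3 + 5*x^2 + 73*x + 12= -6*x^3 + 11*x^2 + 92*x + 15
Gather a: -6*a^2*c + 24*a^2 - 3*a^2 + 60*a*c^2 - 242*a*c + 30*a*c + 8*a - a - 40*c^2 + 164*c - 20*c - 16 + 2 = a^2*(21 - 6*c) + a*(60*c^2 - 212*c + 7) - 40*c^2 + 144*c - 14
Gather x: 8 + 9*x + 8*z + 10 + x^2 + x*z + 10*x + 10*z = x^2 + x*(z + 19) + 18*z + 18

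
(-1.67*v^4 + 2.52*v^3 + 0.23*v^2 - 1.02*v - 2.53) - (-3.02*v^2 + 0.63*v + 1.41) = -1.67*v^4 + 2.52*v^3 + 3.25*v^2 - 1.65*v - 3.94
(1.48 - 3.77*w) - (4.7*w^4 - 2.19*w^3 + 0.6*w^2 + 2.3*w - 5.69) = -4.7*w^4 + 2.19*w^3 - 0.6*w^2 - 6.07*w + 7.17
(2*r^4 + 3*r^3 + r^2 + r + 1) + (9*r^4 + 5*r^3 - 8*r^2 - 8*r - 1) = 11*r^4 + 8*r^3 - 7*r^2 - 7*r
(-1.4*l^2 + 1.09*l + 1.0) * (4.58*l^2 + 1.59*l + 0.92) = -6.412*l^4 + 2.7662*l^3 + 5.0251*l^2 + 2.5928*l + 0.92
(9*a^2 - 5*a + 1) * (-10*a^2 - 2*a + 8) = -90*a^4 + 32*a^3 + 72*a^2 - 42*a + 8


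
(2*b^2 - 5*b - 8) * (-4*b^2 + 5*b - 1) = -8*b^4 + 30*b^3 + 5*b^2 - 35*b + 8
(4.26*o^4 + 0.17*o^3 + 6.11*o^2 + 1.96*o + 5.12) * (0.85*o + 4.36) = 3.621*o^5 + 18.7181*o^4 + 5.9347*o^3 + 28.3056*o^2 + 12.8976*o + 22.3232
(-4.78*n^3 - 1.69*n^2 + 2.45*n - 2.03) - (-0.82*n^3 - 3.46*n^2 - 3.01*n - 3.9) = -3.96*n^3 + 1.77*n^2 + 5.46*n + 1.87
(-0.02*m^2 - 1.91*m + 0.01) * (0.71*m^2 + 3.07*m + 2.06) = -0.0142*m^4 - 1.4175*m^3 - 5.8978*m^2 - 3.9039*m + 0.0206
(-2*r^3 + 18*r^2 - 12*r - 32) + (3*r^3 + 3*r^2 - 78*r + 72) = r^3 + 21*r^2 - 90*r + 40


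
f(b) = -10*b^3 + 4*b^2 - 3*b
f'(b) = -30*b^2 + 8*b - 3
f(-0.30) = 1.53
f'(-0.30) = -8.10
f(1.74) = -45.79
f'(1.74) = -79.91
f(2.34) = -113.25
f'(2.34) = -148.55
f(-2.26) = 142.64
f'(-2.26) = -174.31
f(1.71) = -43.44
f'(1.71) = -77.04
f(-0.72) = 7.97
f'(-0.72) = -24.31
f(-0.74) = 8.46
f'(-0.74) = -25.35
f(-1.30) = 32.63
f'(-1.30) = -64.10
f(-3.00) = 315.00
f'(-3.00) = -297.00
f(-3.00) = 315.00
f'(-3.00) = -297.00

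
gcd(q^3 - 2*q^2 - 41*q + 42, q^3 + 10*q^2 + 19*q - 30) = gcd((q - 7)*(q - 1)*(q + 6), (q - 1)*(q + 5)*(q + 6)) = q^2 + 5*q - 6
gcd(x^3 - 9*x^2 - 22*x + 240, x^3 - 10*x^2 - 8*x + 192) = x^2 - 14*x + 48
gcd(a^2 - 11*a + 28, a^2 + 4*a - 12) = 1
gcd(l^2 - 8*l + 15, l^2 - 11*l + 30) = l - 5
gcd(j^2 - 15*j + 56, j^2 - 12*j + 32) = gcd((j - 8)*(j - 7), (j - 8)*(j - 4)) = j - 8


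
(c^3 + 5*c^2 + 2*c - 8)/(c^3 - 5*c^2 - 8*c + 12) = (c + 4)/(c - 6)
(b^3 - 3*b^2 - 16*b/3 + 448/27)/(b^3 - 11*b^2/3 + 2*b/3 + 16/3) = (b^2 - b/3 - 56/9)/(b^2 - b - 2)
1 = 1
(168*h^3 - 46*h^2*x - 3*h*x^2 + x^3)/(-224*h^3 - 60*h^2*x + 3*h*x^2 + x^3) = (24*h^2 - 10*h*x + x^2)/(-32*h^2 - 4*h*x + x^2)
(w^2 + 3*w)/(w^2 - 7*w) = (w + 3)/(w - 7)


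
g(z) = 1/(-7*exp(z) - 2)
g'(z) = 7*exp(z)/(-7*exp(z) - 2)^2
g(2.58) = -0.01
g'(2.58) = 0.01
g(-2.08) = -0.35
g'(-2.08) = 0.11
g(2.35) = -0.01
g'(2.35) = 0.01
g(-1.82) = -0.32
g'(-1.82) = 0.12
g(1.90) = -0.02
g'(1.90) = 0.02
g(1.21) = -0.04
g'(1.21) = 0.04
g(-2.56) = -0.39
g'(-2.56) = 0.08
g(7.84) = -0.00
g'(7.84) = 0.00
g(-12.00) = -0.50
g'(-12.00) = 0.00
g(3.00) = -0.00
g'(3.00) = 0.01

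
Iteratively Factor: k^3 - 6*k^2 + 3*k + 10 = (k - 5)*(k^2 - k - 2) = (k - 5)*(k - 2)*(k + 1)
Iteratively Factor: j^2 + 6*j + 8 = (j + 4)*(j + 2)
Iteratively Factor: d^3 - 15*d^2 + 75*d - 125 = (d - 5)*(d^2 - 10*d + 25) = (d - 5)^2*(d - 5)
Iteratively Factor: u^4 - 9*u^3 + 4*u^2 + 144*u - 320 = (u - 5)*(u^3 - 4*u^2 - 16*u + 64) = (u - 5)*(u + 4)*(u^2 - 8*u + 16) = (u - 5)*(u - 4)*(u + 4)*(u - 4)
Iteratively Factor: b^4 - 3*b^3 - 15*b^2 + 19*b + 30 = (b - 5)*(b^3 + 2*b^2 - 5*b - 6) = (b - 5)*(b + 1)*(b^2 + b - 6) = (b - 5)*(b - 2)*(b + 1)*(b + 3)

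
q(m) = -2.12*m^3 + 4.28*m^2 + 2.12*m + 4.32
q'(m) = -6.36*m^2 + 8.56*m + 2.12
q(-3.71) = 163.62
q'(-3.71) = -117.18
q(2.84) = -3.70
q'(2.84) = -24.87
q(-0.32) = 4.15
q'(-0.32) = -1.27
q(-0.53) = 4.71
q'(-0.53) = -4.20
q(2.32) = 5.80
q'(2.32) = -12.25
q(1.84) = 9.50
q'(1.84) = -3.66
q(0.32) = 5.37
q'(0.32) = 4.21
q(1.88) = 9.35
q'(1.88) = -4.27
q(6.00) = -286.80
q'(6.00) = -175.48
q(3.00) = -8.04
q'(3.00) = -29.44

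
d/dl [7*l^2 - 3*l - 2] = 14*l - 3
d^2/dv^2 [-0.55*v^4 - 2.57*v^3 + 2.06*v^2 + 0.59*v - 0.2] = -6.6*v^2 - 15.42*v + 4.12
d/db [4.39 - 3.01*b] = -3.01000000000000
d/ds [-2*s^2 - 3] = -4*s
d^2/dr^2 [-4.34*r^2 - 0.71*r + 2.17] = -8.68000000000000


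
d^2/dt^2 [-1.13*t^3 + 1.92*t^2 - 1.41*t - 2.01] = 3.84 - 6.78*t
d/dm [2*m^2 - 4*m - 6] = 4*m - 4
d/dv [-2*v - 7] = -2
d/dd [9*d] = 9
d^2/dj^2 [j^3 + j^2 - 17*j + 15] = 6*j + 2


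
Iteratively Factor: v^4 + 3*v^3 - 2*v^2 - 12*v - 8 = (v - 2)*(v^3 + 5*v^2 + 8*v + 4) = (v - 2)*(v + 2)*(v^2 + 3*v + 2) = (v - 2)*(v + 1)*(v + 2)*(v + 2)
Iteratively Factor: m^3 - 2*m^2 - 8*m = (m + 2)*(m^2 - 4*m) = (m - 4)*(m + 2)*(m)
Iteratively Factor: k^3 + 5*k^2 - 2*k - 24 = (k + 3)*(k^2 + 2*k - 8) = (k + 3)*(k + 4)*(k - 2)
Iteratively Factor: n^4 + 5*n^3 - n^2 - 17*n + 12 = (n + 3)*(n^3 + 2*n^2 - 7*n + 4) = (n - 1)*(n + 3)*(n^2 + 3*n - 4) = (n - 1)^2*(n + 3)*(n + 4)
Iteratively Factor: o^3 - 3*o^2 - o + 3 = (o + 1)*(o^2 - 4*o + 3) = (o - 3)*(o + 1)*(o - 1)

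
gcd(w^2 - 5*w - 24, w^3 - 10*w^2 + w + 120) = w^2 - 5*w - 24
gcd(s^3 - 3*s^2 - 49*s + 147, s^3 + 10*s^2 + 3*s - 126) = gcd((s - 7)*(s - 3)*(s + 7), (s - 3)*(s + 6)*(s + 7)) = s^2 + 4*s - 21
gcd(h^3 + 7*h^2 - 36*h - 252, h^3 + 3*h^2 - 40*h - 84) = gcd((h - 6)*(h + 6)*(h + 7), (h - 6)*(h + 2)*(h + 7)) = h^2 + h - 42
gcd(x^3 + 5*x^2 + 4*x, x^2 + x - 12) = x + 4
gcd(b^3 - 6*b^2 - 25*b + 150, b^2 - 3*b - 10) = b - 5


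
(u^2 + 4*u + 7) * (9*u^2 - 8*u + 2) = 9*u^4 + 28*u^3 + 33*u^2 - 48*u + 14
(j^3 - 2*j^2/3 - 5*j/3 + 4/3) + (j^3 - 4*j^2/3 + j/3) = 2*j^3 - 2*j^2 - 4*j/3 + 4/3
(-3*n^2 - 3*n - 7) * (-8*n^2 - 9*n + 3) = 24*n^4 + 51*n^3 + 74*n^2 + 54*n - 21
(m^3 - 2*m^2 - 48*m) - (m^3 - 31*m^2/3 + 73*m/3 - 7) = 25*m^2/3 - 217*m/3 + 7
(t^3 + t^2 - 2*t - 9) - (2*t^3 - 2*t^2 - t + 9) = -t^3 + 3*t^2 - t - 18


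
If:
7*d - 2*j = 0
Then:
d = 2*j/7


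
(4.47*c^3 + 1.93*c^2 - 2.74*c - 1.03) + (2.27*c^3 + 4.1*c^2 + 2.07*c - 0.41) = 6.74*c^3 + 6.03*c^2 - 0.67*c - 1.44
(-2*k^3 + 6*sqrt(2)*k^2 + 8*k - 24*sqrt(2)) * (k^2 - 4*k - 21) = -2*k^5 + 8*k^4 + 6*sqrt(2)*k^4 - 24*sqrt(2)*k^3 + 50*k^3 - 150*sqrt(2)*k^2 - 32*k^2 - 168*k + 96*sqrt(2)*k + 504*sqrt(2)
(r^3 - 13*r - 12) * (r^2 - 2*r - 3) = r^5 - 2*r^4 - 16*r^3 + 14*r^2 + 63*r + 36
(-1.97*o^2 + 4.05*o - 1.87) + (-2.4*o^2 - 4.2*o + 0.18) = -4.37*o^2 - 0.15*o - 1.69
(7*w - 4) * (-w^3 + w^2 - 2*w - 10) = -7*w^4 + 11*w^3 - 18*w^2 - 62*w + 40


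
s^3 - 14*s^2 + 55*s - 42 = (s - 7)*(s - 6)*(s - 1)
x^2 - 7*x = x*(x - 7)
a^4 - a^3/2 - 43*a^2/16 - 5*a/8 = a*(a - 2)*(a + 1/4)*(a + 5/4)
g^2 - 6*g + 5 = (g - 5)*(g - 1)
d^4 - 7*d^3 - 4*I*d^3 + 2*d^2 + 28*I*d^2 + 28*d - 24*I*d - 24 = (d - 6)*(d - 1)*(d - 2*I)^2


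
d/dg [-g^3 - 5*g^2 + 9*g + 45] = -3*g^2 - 10*g + 9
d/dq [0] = 0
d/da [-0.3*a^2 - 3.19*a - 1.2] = -0.6*a - 3.19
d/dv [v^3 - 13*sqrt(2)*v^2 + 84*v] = 3*v^2 - 26*sqrt(2)*v + 84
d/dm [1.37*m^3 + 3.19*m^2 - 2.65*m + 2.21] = 4.11*m^2 + 6.38*m - 2.65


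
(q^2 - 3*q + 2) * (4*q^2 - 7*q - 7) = 4*q^4 - 19*q^3 + 22*q^2 + 7*q - 14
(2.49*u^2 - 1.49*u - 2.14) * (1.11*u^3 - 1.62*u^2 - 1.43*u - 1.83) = 2.7639*u^5 - 5.6877*u^4 - 3.5223*u^3 + 1.0408*u^2 + 5.7869*u + 3.9162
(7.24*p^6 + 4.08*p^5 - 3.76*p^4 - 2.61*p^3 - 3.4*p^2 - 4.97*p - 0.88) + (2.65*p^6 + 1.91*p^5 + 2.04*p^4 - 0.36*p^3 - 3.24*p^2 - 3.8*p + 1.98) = 9.89*p^6 + 5.99*p^5 - 1.72*p^4 - 2.97*p^3 - 6.64*p^2 - 8.77*p + 1.1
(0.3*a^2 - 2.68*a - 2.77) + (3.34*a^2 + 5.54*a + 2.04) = 3.64*a^2 + 2.86*a - 0.73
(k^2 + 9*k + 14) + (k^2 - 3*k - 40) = 2*k^2 + 6*k - 26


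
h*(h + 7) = h^2 + 7*h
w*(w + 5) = w^2 + 5*w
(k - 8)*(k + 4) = k^2 - 4*k - 32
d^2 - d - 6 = (d - 3)*(d + 2)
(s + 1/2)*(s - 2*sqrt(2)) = s^2 - 2*sqrt(2)*s + s/2 - sqrt(2)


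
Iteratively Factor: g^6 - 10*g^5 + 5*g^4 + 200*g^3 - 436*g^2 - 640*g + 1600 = (g + 2)*(g^5 - 12*g^4 + 29*g^3 + 142*g^2 - 720*g + 800) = (g - 5)*(g + 2)*(g^4 - 7*g^3 - 6*g^2 + 112*g - 160) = (g - 5)*(g - 4)*(g + 2)*(g^3 - 3*g^2 - 18*g + 40) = (g - 5)*(g - 4)*(g - 2)*(g + 2)*(g^2 - g - 20) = (g - 5)^2*(g - 4)*(g - 2)*(g + 2)*(g + 4)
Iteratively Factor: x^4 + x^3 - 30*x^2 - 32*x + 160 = (x + 4)*(x^3 - 3*x^2 - 18*x + 40) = (x - 2)*(x + 4)*(x^2 - x - 20) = (x - 2)*(x + 4)^2*(x - 5)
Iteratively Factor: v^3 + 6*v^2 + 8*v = (v)*(v^2 + 6*v + 8) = v*(v + 2)*(v + 4)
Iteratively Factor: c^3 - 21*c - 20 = (c + 1)*(c^2 - c - 20) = (c + 1)*(c + 4)*(c - 5)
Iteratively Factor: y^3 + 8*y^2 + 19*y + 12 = (y + 1)*(y^2 + 7*y + 12) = (y + 1)*(y + 3)*(y + 4)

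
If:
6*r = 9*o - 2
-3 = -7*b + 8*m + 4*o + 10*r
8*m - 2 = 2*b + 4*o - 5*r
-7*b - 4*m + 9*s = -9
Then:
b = 558*s/461 + 421/461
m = 243*s/1844 + 601/922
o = 180*s/461 + 110/1383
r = 270*s/461 - 296/1383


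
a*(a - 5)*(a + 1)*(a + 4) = a^4 - 21*a^2 - 20*a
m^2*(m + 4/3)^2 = m^4 + 8*m^3/3 + 16*m^2/9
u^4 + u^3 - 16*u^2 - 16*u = u*(u - 4)*(u + 1)*(u + 4)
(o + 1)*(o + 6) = o^2 + 7*o + 6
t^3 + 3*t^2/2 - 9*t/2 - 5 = (t - 2)*(t + 1)*(t + 5/2)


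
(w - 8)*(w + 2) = w^2 - 6*w - 16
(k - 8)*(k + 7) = k^2 - k - 56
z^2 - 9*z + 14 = (z - 7)*(z - 2)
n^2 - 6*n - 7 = (n - 7)*(n + 1)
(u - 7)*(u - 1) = u^2 - 8*u + 7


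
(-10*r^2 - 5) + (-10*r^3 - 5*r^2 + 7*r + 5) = -10*r^3 - 15*r^2 + 7*r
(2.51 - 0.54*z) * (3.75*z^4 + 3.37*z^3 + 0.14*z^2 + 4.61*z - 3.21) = -2.025*z^5 + 7.5927*z^4 + 8.3831*z^3 - 2.138*z^2 + 13.3045*z - 8.0571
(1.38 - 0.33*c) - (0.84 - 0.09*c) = 0.54 - 0.24*c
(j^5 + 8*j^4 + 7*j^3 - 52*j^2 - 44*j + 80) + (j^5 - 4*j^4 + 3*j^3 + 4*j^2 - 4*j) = 2*j^5 + 4*j^4 + 10*j^3 - 48*j^2 - 48*j + 80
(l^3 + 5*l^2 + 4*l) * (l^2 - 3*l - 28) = l^5 + 2*l^4 - 39*l^3 - 152*l^2 - 112*l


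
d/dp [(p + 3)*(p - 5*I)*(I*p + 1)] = 3*I*p^2 + 6*p*(2 + I) + 18 - 5*I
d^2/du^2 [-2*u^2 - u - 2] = -4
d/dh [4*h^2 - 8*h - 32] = 8*h - 8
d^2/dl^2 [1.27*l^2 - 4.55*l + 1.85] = 2.54000000000000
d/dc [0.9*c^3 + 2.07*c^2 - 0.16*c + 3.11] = 2.7*c^2 + 4.14*c - 0.16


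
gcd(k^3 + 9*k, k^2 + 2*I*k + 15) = k - 3*I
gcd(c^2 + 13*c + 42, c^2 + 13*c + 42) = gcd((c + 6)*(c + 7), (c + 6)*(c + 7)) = c^2 + 13*c + 42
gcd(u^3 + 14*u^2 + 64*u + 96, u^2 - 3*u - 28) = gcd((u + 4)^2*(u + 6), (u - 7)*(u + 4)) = u + 4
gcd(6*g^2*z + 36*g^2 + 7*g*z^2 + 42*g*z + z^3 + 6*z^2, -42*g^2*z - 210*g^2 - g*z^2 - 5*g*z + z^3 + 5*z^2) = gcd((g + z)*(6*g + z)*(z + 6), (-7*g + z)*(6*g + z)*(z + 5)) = 6*g + z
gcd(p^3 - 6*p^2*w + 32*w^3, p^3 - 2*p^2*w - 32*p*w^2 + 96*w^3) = p^2 - 8*p*w + 16*w^2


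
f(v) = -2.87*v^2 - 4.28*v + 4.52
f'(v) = -5.74*v - 4.28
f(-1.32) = 5.17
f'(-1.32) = 3.30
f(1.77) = -12.05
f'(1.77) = -14.44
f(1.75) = -11.76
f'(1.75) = -14.32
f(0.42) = 2.22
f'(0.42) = -6.69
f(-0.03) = 4.65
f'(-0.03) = -4.11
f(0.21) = 3.49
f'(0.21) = -5.49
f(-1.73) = 3.33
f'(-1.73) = 5.65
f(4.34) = -68.11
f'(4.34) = -29.19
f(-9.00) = -189.43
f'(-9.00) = 47.38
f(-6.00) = -73.12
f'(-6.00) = 30.16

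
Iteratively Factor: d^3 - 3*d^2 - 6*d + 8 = (d - 1)*(d^2 - 2*d - 8) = (d - 4)*(d - 1)*(d + 2)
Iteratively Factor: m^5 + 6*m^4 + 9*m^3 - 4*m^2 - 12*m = (m)*(m^4 + 6*m^3 + 9*m^2 - 4*m - 12) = m*(m + 3)*(m^3 + 3*m^2 - 4) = m*(m + 2)*(m + 3)*(m^2 + m - 2) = m*(m - 1)*(m + 2)*(m + 3)*(m + 2)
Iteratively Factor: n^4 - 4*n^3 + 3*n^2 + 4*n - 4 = (n - 2)*(n^3 - 2*n^2 - n + 2) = (n - 2)^2*(n^2 - 1) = (n - 2)^2*(n + 1)*(n - 1)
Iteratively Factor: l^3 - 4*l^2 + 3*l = (l - 3)*(l^2 - l) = (l - 3)*(l - 1)*(l)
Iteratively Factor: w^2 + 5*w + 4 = (w + 4)*(w + 1)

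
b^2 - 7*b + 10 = (b - 5)*(b - 2)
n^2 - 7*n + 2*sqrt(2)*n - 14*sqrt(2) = (n - 7)*(n + 2*sqrt(2))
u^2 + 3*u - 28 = (u - 4)*(u + 7)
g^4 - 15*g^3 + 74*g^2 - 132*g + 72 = (g - 6)^2*(g - 2)*(g - 1)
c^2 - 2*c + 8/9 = (c - 4/3)*(c - 2/3)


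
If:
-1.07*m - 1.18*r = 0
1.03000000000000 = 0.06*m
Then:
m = 17.17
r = -15.57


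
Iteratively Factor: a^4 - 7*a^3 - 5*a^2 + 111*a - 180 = (a + 4)*(a^3 - 11*a^2 + 39*a - 45) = (a - 5)*(a + 4)*(a^2 - 6*a + 9) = (a - 5)*(a - 3)*(a + 4)*(a - 3)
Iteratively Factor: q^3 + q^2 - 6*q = (q - 2)*(q^2 + 3*q) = (q - 2)*(q + 3)*(q)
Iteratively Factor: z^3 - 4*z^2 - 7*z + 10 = (z - 1)*(z^2 - 3*z - 10) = (z - 1)*(z + 2)*(z - 5)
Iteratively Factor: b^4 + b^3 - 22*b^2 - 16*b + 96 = (b - 2)*(b^3 + 3*b^2 - 16*b - 48) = (b - 2)*(b + 4)*(b^2 - b - 12) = (b - 4)*(b - 2)*(b + 4)*(b + 3)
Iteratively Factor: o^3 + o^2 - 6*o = (o)*(o^2 + o - 6) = o*(o - 2)*(o + 3)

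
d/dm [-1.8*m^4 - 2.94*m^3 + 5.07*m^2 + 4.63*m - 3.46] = -7.2*m^3 - 8.82*m^2 + 10.14*m + 4.63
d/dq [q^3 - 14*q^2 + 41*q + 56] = 3*q^2 - 28*q + 41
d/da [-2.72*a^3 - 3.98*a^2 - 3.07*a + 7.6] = -8.16*a^2 - 7.96*a - 3.07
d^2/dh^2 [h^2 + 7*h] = 2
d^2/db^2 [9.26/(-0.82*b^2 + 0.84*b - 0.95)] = (12.452848*b^2 - 12.756576*b - 9.26*(1.64*b - 0.84)*(3.28*b - 1.68) + 14.42708)/(0.82*b^2 - 0.84*b + 0.95)^3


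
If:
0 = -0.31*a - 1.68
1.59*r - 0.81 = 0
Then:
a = -5.42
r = 0.51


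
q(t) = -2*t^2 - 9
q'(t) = -4*t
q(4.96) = -58.20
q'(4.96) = -19.84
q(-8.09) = -139.90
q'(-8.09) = 32.36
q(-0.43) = -9.37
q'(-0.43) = 1.72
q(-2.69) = -23.47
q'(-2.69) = 10.76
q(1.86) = -15.92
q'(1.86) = -7.44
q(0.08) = -9.01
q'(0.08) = -0.32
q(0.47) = -9.44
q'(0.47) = -1.88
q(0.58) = -9.67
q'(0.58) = -2.32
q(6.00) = -81.00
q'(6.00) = -24.00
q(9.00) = -171.00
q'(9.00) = -36.00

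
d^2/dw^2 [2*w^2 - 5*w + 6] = 4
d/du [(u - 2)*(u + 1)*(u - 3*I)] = 3*u^2 + u*(-2 - 6*I) - 2 + 3*I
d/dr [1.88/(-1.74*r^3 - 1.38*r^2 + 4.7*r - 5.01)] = (9.8136*r^2 + 5.1888*r - 8.836)/(1.74*r^3 + 1.38*r^2 - 4.7*r + 5.01)^2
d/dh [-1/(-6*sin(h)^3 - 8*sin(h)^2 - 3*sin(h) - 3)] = (-16*sin(h) + 9*cos(2*h) - 12)*cos(h)/(6*sin(h)^3 + 8*sin(h)^2 + 3*sin(h) + 3)^2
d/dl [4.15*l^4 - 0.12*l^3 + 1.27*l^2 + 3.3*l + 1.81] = 16.6*l^3 - 0.36*l^2 + 2.54*l + 3.3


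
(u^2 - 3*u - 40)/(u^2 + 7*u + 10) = (u - 8)/(u + 2)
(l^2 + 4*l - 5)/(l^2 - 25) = (l - 1)/(l - 5)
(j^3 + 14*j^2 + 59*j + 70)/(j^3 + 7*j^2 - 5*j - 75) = (j^2 + 9*j + 14)/(j^2 + 2*j - 15)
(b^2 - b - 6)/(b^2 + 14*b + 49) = (b^2 - b - 6)/(b^2 + 14*b + 49)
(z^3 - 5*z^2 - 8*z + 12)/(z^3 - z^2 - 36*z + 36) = (z + 2)/(z + 6)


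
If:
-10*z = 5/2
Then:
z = -1/4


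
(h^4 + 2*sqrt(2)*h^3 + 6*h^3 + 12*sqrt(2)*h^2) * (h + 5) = h^5 + 2*sqrt(2)*h^4 + 11*h^4 + 30*h^3 + 22*sqrt(2)*h^3 + 60*sqrt(2)*h^2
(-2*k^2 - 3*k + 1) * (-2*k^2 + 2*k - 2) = 4*k^4 + 2*k^3 - 4*k^2 + 8*k - 2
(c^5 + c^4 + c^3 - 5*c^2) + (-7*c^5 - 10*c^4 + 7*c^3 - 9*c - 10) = -6*c^5 - 9*c^4 + 8*c^3 - 5*c^2 - 9*c - 10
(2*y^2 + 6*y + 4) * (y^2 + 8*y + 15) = 2*y^4 + 22*y^3 + 82*y^2 + 122*y + 60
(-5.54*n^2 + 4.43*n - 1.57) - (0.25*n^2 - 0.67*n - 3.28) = -5.79*n^2 + 5.1*n + 1.71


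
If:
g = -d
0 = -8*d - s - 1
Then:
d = -s/8 - 1/8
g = s/8 + 1/8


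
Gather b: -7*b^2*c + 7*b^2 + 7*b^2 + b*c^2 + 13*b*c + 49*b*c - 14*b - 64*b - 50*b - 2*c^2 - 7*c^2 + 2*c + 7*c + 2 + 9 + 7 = b^2*(14 - 7*c) + b*(c^2 + 62*c - 128) - 9*c^2 + 9*c + 18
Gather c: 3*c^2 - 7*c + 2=3*c^2 - 7*c + 2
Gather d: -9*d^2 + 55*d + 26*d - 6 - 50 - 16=-9*d^2 + 81*d - 72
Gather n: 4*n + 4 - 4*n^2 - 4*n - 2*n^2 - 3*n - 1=-6*n^2 - 3*n + 3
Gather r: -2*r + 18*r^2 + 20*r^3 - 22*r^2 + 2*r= 20*r^3 - 4*r^2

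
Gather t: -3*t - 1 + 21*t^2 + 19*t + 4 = 21*t^2 + 16*t + 3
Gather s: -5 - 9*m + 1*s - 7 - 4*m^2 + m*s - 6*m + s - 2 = -4*m^2 - 15*m + s*(m + 2) - 14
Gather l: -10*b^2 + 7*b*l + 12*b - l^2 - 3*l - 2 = -10*b^2 + 12*b - l^2 + l*(7*b - 3) - 2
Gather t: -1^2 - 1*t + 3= 2 - t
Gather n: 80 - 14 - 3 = 63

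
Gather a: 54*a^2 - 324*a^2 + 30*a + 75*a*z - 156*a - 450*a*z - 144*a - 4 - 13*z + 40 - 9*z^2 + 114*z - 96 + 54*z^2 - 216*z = -270*a^2 + a*(-375*z - 270) + 45*z^2 - 115*z - 60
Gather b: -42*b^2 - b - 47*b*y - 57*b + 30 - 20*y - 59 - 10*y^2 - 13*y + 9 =-42*b^2 + b*(-47*y - 58) - 10*y^2 - 33*y - 20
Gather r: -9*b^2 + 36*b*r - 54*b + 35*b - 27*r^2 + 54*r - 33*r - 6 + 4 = -9*b^2 - 19*b - 27*r^2 + r*(36*b + 21) - 2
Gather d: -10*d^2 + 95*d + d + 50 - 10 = -10*d^2 + 96*d + 40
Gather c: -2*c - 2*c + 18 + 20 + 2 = 40 - 4*c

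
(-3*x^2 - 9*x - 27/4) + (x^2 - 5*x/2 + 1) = -2*x^2 - 23*x/2 - 23/4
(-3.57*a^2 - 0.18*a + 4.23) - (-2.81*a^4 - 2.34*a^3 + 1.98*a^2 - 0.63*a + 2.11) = 2.81*a^4 + 2.34*a^3 - 5.55*a^2 + 0.45*a + 2.12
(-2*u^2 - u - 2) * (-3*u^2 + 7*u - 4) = 6*u^4 - 11*u^3 + 7*u^2 - 10*u + 8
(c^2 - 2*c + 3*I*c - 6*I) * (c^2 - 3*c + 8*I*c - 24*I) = c^4 - 5*c^3 + 11*I*c^3 - 18*c^2 - 55*I*c^2 + 120*c + 66*I*c - 144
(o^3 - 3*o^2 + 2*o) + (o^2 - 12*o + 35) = o^3 - 2*o^2 - 10*o + 35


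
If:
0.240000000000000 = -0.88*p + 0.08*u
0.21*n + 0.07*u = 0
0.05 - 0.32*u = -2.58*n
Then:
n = -0.01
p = -0.27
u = 0.04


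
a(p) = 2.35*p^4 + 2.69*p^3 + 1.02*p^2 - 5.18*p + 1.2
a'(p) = 9.4*p^3 + 8.07*p^2 + 2.04*p - 5.18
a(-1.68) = 18.75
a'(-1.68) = -30.40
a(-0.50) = 3.86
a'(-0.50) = -5.36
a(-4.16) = 550.53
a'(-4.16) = -550.73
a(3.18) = 321.86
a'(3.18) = 385.19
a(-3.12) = 168.27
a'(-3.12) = -218.48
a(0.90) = 0.87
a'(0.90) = 10.05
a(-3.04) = 151.51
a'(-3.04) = -200.89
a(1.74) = 30.99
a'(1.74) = 72.32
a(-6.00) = 2533.56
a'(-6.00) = -1757.30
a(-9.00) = 13587.78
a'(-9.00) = -6222.47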